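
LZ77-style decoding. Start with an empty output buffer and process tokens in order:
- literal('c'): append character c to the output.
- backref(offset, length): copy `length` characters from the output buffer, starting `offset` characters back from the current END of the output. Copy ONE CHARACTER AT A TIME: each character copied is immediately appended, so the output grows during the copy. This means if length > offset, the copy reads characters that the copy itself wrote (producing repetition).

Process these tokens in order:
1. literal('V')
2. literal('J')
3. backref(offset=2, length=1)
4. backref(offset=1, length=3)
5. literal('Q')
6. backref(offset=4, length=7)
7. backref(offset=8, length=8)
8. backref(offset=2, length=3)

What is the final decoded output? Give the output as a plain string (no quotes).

Token 1: literal('V'). Output: "V"
Token 2: literal('J'). Output: "VJ"
Token 3: backref(off=2, len=1). Copied 'V' from pos 0. Output: "VJV"
Token 4: backref(off=1, len=3) (overlapping!). Copied 'VVV' from pos 2. Output: "VJVVVV"
Token 5: literal('Q'). Output: "VJVVVVQ"
Token 6: backref(off=4, len=7) (overlapping!). Copied 'VVVQVVV' from pos 3. Output: "VJVVVVQVVVQVVV"
Token 7: backref(off=8, len=8). Copied 'QVVVQVVV' from pos 6. Output: "VJVVVVQVVVQVVVQVVVQVVV"
Token 8: backref(off=2, len=3) (overlapping!). Copied 'VVV' from pos 20. Output: "VJVVVVQVVVQVVVQVVVQVVVVVV"

Answer: VJVVVVQVVVQVVVQVVVQVVVVVV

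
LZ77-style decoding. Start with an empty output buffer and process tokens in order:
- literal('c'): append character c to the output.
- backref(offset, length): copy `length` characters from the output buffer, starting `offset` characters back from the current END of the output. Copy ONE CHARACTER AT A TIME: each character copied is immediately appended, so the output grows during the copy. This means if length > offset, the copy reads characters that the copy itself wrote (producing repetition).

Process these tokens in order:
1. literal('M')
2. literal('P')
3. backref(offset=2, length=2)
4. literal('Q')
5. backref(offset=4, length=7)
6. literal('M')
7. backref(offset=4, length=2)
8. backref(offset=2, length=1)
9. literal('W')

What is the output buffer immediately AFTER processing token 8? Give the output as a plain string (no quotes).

Token 1: literal('M'). Output: "M"
Token 2: literal('P'). Output: "MP"
Token 3: backref(off=2, len=2). Copied 'MP' from pos 0. Output: "MPMP"
Token 4: literal('Q'). Output: "MPMPQ"
Token 5: backref(off=4, len=7) (overlapping!). Copied 'PMPQPMP' from pos 1. Output: "MPMPQPMPQPMP"
Token 6: literal('M'). Output: "MPMPQPMPQPMPM"
Token 7: backref(off=4, len=2). Copied 'PM' from pos 9. Output: "MPMPQPMPQPMPMPM"
Token 8: backref(off=2, len=1). Copied 'P' from pos 13. Output: "MPMPQPMPQPMPMPMP"

Answer: MPMPQPMPQPMPMPMP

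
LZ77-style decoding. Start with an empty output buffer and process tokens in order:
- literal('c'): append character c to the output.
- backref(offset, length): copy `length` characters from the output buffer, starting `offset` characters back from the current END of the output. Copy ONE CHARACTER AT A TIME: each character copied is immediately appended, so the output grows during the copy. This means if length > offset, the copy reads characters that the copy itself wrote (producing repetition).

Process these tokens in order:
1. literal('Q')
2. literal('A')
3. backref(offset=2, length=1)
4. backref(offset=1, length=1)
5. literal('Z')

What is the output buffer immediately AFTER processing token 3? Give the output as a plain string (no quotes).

Token 1: literal('Q'). Output: "Q"
Token 2: literal('A'). Output: "QA"
Token 3: backref(off=2, len=1). Copied 'Q' from pos 0. Output: "QAQ"

Answer: QAQ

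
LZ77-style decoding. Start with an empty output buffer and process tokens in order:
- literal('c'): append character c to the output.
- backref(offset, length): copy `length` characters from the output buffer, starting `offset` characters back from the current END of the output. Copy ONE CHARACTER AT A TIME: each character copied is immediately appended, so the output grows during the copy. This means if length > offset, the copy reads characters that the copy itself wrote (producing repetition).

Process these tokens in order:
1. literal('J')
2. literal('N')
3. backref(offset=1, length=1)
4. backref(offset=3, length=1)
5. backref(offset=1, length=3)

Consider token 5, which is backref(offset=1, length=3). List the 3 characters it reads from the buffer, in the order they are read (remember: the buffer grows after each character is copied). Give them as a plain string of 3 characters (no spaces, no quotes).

Token 1: literal('J'). Output: "J"
Token 2: literal('N'). Output: "JN"
Token 3: backref(off=1, len=1). Copied 'N' from pos 1. Output: "JNN"
Token 4: backref(off=3, len=1). Copied 'J' from pos 0. Output: "JNNJ"
Token 5: backref(off=1, len=3). Buffer before: "JNNJ" (len 4)
  byte 1: read out[3]='J', append. Buffer now: "JNNJJ"
  byte 2: read out[4]='J', append. Buffer now: "JNNJJJ"
  byte 3: read out[5]='J', append. Buffer now: "JNNJJJJ"

Answer: JJJ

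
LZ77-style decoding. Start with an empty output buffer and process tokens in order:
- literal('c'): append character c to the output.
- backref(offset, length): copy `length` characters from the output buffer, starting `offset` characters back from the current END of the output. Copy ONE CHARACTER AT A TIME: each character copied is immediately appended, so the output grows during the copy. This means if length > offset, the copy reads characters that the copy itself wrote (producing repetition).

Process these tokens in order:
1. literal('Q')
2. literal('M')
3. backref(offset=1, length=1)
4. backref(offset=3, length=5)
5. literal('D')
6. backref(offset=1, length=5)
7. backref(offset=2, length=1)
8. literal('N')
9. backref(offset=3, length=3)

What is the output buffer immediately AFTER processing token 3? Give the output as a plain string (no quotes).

Answer: QMM

Derivation:
Token 1: literal('Q'). Output: "Q"
Token 2: literal('M'). Output: "QM"
Token 3: backref(off=1, len=1). Copied 'M' from pos 1. Output: "QMM"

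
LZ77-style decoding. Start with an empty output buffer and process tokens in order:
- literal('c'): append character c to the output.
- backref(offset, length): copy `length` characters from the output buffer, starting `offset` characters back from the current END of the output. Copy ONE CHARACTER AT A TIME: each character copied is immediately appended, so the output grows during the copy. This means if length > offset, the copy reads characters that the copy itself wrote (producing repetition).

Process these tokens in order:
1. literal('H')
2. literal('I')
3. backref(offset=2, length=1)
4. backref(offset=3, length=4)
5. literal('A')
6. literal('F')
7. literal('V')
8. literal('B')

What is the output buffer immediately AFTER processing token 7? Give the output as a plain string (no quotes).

Answer: HIHHIHHAFV

Derivation:
Token 1: literal('H'). Output: "H"
Token 2: literal('I'). Output: "HI"
Token 3: backref(off=2, len=1). Copied 'H' from pos 0. Output: "HIH"
Token 4: backref(off=3, len=4) (overlapping!). Copied 'HIHH' from pos 0. Output: "HIHHIHH"
Token 5: literal('A'). Output: "HIHHIHHA"
Token 6: literal('F'). Output: "HIHHIHHAF"
Token 7: literal('V'). Output: "HIHHIHHAFV"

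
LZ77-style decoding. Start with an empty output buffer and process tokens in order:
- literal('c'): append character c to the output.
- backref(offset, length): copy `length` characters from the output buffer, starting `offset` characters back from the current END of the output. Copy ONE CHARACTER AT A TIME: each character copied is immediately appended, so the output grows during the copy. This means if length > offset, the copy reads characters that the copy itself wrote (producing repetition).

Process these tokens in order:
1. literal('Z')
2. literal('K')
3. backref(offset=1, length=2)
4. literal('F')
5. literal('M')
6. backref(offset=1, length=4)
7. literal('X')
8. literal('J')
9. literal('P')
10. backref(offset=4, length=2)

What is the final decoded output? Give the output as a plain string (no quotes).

Token 1: literal('Z'). Output: "Z"
Token 2: literal('K'). Output: "ZK"
Token 3: backref(off=1, len=2) (overlapping!). Copied 'KK' from pos 1. Output: "ZKKK"
Token 4: literal('F'). Output: "ZKKKF"
Token 5: literal('M'). Output: "ZKKKFM"
Token 6: backref(off=1, len=4) (overlapping!). Copied 'MMMM' from pos 5. Output: "ZKKKFMMMMM"
Token 7: literal('X'). Output: "ZKKKFMMMMMX"
Token 8: literal('J'). Output: "ZKKKFMMMMMXJ"
Token 9: literal('P'). Output: "ZKKKFMMMMMXJP"
Token 10: backref(off=4, len=2). Copied 'MX' from pos 9. Output: "ZKKKFMMMMMXJPMX"

Answer: ZKKKFMMMMMXJPMX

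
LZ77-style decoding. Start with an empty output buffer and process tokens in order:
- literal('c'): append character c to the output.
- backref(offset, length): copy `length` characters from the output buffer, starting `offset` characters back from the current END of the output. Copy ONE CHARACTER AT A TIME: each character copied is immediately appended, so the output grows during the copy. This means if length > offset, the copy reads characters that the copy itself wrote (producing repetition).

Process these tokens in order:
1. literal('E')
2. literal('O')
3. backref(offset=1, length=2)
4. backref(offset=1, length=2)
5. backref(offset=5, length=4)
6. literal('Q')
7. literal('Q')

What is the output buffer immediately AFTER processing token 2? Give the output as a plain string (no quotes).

Answer: EO

Derivation:
Token 1: literal('E'). Output: "E"
Token 2: literal('O'). Output: "EO"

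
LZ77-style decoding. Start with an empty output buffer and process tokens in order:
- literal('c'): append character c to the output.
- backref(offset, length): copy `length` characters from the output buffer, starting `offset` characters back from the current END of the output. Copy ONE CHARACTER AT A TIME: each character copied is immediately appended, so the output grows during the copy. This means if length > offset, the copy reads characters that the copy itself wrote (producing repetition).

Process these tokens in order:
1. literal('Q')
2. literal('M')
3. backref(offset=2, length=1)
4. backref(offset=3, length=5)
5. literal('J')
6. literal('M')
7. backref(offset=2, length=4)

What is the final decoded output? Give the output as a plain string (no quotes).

Token 1: literal('Q'). Output: "Q"
Token 2: literal('M'). Output: "QM"
Token 3: backref(off=2, len=1). Copied 'Q' from pos 0. Output: "QMQ"
Token 4: backref(off=3, len=5) (overlapping!). Copied 'QMQQM' from pos 0. Output: "QMQQMQQM"
Token 5: literal('J'). Output: "QMQQMQQMJ"
Token 6: literal('M'). Output: "QMQQMQQMJM"
Token 7: backref(off=2, len=4) (overlapping!). Copied 'JMJM' from pos 8. Output: "QMQQMQQMJMJMJM"

Answer: QMQQMQQMJMJMJM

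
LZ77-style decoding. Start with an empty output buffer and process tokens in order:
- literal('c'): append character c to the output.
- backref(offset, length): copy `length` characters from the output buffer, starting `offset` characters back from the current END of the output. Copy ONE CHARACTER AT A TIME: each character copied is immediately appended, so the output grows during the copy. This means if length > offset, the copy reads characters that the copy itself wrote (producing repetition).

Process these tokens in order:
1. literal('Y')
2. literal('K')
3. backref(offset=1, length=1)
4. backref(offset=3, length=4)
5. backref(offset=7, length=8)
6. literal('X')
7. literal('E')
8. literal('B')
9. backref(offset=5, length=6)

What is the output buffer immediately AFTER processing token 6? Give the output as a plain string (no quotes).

Token 1: literal('Y'). Output: "Y"
Token 2: literal('K'). Output: "YK"
Token 3: backref(off=1, len=1). Copied 'K' from pos 1. Output: "YKK"
Token 4: backref(off=3, len=4) (overlapping!). Copied 'YKKY' from pos 0. Output: "YKKYKKY"
Token 5: backref(off=7, len=8) (overlapping!). Copied 'YKKYKKYY' from pos 0. Output: "YKKYKKYYKKYKKYY"
Token 6: literal('X'). Output: "YKKYKKYYKKYKKYYX"

Answer: YKKYKKYYKKYKKYYX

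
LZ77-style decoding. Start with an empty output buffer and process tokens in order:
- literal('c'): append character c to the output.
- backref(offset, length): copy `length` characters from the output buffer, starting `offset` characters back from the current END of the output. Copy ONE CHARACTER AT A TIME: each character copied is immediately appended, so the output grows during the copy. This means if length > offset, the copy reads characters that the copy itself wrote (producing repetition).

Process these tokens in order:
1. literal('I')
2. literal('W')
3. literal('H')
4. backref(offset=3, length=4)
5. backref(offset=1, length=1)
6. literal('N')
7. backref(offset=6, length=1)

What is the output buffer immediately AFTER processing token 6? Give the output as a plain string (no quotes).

Token 1: literal('I'). Output: "I"
Token 2: literal('W'). Output: "IW"
Token 3: literal('H'). Output: "IWH"
Token 4: backref(off=3, len=4) (overlapping!). Copied 'IWHI' from pos 0. Output: "IWHIWHI"
Token 5: backref(off=1, len=1). Copied 'I' from pos 6. Output: "IWHIWHII"
Token 6: literal('N'). Output: "IWHIWHIIN"

Answer: IWHIWHIIN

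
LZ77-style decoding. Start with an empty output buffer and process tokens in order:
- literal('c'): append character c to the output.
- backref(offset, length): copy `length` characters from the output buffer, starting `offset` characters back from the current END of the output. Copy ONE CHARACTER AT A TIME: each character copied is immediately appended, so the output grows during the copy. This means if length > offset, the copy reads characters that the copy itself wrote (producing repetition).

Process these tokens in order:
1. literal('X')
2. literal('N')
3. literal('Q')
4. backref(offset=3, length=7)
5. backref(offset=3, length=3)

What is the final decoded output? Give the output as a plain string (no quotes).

Answer: XNQXNQXNQXNQX

Derivation:
Token 1: literal('X'). Output: "X"
Token 2: literal('N'). Output: "XN"
Token 3: literal('Q'). Output: "XNQ"
Token 4: backref(off=3, len=7) (overlapping!). Copied 'XNQXNQX' from pos 0. Output: "XNQXNQXNQX"
Token 5: backref(off=3, len=3). Copied 'NQX' from pos 7. Output: "XNQXNQXNQXNQX"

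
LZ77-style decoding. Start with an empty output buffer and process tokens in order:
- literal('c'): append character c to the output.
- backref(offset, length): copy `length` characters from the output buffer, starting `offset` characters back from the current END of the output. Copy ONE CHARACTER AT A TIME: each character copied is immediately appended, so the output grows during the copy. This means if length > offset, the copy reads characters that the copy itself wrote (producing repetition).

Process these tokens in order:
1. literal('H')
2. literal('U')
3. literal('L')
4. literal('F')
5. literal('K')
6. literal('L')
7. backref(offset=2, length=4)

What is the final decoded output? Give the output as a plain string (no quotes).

Token 1: literal('H'). Output: "H"
Token 2: literal('U'). Output: "HU"
Token 3: literal('L'). Output: "HUL"
Token 4: literal('F'). Output: "HULF"
Token 5: literal('K'). Output: "HULFK"
Token 6: literal('L'). Output: "HULFKL"
Token 7: backref(off=2, len=4) (overlapping!). Copied 'KLKL' from pos 4. Output: "HULFKLKLKL"

Answer: HULFKLKLKL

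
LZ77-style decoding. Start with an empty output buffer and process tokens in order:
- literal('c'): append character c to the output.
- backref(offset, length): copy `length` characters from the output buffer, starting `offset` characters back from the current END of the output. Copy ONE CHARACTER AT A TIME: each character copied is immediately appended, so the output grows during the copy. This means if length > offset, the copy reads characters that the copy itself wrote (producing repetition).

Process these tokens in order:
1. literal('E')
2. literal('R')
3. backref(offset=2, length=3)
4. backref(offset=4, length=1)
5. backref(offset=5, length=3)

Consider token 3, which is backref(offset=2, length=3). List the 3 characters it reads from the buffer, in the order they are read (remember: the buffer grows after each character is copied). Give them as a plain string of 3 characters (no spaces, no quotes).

Token 1: literal('E'). Output: "E"
Token 2: literal('R'). Output: "ER"
Token 3: backref(off=2, len=3). Buffer before: "ER" (len 2)
  byte 1: read out[0]='E', append. Buffer now: "ERE"
  byte 2: read out[1]='R', append. Buffer now: "ERER"
  byte 3: read out[2]='E', append. Buffer now: "ERERE"

Answer: ERE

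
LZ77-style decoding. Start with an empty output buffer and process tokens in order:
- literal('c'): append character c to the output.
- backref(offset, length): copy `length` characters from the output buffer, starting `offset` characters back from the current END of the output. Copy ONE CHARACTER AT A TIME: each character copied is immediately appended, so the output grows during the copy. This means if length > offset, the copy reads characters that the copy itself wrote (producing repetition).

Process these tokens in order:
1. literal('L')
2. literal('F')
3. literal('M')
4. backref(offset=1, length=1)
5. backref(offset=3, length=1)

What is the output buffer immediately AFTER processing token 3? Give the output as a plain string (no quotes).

Answer: LFM

Derivation:
Token 1: literal('L'). Output: "L"
Token 2: literal('F'). Output: "LF"
Token 3: literal('M'). Output: "LFM"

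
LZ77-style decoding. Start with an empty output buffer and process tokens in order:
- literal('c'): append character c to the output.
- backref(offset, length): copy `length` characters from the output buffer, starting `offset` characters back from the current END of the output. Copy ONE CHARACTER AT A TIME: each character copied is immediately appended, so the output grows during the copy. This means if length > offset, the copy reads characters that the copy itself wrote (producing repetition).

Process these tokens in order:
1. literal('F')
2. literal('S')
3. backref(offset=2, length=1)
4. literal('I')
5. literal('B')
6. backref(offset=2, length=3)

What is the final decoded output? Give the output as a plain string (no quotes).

Token 1: literal('F'). Output: "F"
Token 2: literal('S'). Output: "FS"
Token 3: backref(off=2, len=1). Copied 'F' from pos 0. Output: "FSF"
Token 4: literal('I'). Output: "FSFI"
Token 5: literal('B'). Output: "FSFIB"
Token 6: backref(off=2, len=3) (overlapping!). Copied 'IBI' from pos 3. Output: "FSFIBIBI"

Answer: FSFIBIBI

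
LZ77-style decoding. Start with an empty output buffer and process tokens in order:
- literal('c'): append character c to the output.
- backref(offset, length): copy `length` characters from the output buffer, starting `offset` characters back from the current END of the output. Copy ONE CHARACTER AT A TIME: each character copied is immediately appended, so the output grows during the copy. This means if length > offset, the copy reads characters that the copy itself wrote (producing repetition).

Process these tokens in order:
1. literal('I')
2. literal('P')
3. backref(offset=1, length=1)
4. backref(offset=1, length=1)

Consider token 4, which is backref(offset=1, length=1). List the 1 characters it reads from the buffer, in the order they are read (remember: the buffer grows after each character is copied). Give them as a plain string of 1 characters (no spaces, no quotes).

Token 1: literal('I'). Output: "I"
Token 2: literal('P'). Output: "IP"
Token 3: backref(off=1, len=1). Copied 'P' from pos 1. Output: "IPP"
Token 4: backref(off=1, len=1). Buffer before: "IPP" (len 3)
  byte 1: read out[2]='P', append. Buffer now: "IPPP"

Answer: P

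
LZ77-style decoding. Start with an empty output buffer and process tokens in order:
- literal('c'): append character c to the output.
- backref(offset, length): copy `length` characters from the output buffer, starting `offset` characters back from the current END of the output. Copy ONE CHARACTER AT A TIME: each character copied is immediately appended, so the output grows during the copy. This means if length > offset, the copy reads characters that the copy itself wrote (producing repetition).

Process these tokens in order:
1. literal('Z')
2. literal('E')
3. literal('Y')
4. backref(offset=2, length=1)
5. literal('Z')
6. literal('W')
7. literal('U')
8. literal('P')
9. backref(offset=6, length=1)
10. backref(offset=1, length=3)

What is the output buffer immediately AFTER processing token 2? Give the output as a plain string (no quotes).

Token 1: literal('Z'). Output: "Z"
Token 2: literal('E'). Output: "ZE"

Answer: ZE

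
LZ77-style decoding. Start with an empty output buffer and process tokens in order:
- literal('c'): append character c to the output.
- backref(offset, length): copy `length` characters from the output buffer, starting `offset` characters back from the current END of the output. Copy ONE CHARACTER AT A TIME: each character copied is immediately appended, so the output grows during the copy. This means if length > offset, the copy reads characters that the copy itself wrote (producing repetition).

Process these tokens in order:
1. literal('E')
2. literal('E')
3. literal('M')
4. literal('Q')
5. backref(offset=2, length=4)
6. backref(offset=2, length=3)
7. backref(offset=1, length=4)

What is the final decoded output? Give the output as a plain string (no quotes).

Answer: EEMQMQMQMQMMMMM

Derivation:
Token 1: literal('E'). Output: "E"
Token 2: literal('E'). Output: "EE"
Token 3: literal('M'). Output: "EEM"
Token 4: literal('Q'). Output: "EEMQ"
Token 5: backref(off=2, len=4) (overlapping!). Copied 'MQMQ' from pos 2. Output: "EEMQMQMQ"
Token 6: backref(off=2, len=3) (overlapping!). Copied 'MQM' from pos 6. Output: "EEMQMQMQMQM"
Token 7: backref(off=1, len=4) (overlapping!). Copied 'MMMM' from pos 10. Output: "EEMQMQMQMQMMMMM"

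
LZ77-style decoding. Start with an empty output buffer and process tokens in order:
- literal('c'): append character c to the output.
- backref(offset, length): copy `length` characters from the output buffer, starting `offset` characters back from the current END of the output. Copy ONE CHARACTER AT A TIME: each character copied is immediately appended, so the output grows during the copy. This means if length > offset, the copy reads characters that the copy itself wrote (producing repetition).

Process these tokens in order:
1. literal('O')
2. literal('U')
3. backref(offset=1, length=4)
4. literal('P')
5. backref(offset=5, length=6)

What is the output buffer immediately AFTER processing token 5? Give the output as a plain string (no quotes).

Answer: OUUUUUPUUUUPU

Derivation:
Token 1: literal('O'). Output: "O"
Token 2: literal('U'). Output: "OU"
Token 3: backref(off=1, len=4) (overlapping!). Copied 'UUUU' from pos 1. Output: "OUUUUU"
Token 4: literal('P'). Output: "OUUUUUP"
Token 5: backref(off=5, len=6) (overlapping!). Copied 'UUUUPU' from pos 2. Output: "OUUUUUPUUUUPU"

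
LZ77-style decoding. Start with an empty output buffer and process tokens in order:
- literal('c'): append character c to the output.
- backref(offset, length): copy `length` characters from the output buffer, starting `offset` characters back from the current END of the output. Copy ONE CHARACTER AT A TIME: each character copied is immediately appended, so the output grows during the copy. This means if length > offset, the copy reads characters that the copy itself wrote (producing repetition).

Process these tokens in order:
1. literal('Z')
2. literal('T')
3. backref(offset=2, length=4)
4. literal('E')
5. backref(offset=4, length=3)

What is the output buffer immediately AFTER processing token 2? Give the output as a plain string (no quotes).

Token 1: literal('Z'). Output: "Z"
Token 2: literal('T'). Output: "ZT"

Answer: ZT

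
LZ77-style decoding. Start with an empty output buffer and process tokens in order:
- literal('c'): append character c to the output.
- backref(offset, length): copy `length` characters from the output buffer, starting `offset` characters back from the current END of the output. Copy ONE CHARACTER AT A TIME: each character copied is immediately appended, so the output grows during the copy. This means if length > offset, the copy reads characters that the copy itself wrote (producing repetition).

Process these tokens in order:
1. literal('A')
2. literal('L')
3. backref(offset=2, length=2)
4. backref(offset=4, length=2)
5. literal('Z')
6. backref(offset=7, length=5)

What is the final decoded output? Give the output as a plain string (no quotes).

Answer: ALALALZALALA

Derivation:
Token 1: literal('A'). Output: "A"
Token 2: literal('L'). Output: "AL"
Token 3: backref(off=2, len=2). Copied 'AL' from pos 0. Output: "ALAL"
Token 4: backref(off=4, len=2). Copied 'AL' from pos 0. Output: "ALALAL"
Token 5: literal('Z'). Output: "ALALALZ"
Token 6: backref(off=7, len=5). Copied 'ALALA' from pos 0. Output: "ALALALZALALA"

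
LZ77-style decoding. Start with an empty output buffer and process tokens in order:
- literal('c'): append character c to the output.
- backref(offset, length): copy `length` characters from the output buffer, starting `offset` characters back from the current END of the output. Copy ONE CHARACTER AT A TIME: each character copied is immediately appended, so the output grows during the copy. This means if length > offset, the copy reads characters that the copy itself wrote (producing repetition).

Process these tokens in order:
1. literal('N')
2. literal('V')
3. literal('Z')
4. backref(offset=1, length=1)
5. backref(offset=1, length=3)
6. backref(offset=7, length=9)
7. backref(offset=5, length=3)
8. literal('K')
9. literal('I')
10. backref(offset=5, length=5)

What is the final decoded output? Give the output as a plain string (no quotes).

Answer: NVZZZZZNVZZZZZNVZZZKIZZZKI

Derivation:
Token 1: literal('N'). Output: "N"
Token 2: literal('V'). Output: "NV"
Token 3: literal('Z'). Output: "NVZ"
Token 4: backref(off=1, len=1). Copied 'Z' from pos 2. Output: "NVZZ"
Token 5: backref(off=1, len=3) (overlapping!). Copied 'ZZZ' from pos 3. Output: "NVZZZZZ"
Token 6: backref(off=7, len=9) (overlapping!). Copied 'NVZZZZZNV' from pos 0. Output: "NVZZZZZNVZZZZZNV"
Token 7: backref(off=5, len=3). Copied 'ZZZ' from pos 11. Output: "NVZZZZZNVZZZZZNVZZZ"
Token 8: literal('K'). Output: "NVZZZZZNVZZZZZNVZZZK"
Token 9: literal('I'). Output: "NVZZZZZNVZZZZZNVZZZKI"
Token 10: backref(off=5, len=5). Copied 'ZZZKI' from pos 16. Output: "NVZZZZZNVZZZZZNVZZZKIZZZKI"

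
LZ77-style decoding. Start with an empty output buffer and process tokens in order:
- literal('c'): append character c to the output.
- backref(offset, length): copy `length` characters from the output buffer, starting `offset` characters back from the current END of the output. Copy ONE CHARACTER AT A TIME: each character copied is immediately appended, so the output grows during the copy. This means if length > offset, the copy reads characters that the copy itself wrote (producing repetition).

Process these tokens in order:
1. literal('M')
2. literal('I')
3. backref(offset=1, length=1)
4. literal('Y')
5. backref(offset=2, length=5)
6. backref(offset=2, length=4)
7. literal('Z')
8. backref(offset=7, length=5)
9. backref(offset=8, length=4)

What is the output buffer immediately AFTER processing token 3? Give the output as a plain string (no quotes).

Token 1: literal('M'). Output: "M"
Token 2: literal('I'). Output: "MI"
Token 3: backref(off=1, len=1). Copied 'I' from pos 1. Output: "MII"

Answer: MII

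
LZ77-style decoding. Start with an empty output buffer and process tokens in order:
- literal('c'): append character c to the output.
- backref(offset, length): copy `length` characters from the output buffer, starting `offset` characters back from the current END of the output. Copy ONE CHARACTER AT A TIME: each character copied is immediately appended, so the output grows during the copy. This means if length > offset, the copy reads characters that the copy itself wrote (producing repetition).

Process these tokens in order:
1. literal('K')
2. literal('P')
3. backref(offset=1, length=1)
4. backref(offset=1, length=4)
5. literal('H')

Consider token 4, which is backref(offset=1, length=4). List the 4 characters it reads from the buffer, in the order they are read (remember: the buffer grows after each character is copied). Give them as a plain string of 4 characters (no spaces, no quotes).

Token 1: literal('K'). Output: "K"
Token 2: literal('P'). Output: "KP"
Token 3: backref(off=1, len=1). Copied 'P' from pos 1. Output: "KPP"
Token 4: backref(off=1, len=4). Buffer before: "KPP" (len 3)
  byte 1: read out[2]='P', append. Buffer now: "KPPP"
  byte 2: read out[3]='P', append. Buffer now: "KPPPP"
  byte 3: read out[4]='P', append. Buffer now: "KPPPPP"
  byte 4: read out[5]='P', append. Buffer now: "KPPPPPP"

Answer: PPPP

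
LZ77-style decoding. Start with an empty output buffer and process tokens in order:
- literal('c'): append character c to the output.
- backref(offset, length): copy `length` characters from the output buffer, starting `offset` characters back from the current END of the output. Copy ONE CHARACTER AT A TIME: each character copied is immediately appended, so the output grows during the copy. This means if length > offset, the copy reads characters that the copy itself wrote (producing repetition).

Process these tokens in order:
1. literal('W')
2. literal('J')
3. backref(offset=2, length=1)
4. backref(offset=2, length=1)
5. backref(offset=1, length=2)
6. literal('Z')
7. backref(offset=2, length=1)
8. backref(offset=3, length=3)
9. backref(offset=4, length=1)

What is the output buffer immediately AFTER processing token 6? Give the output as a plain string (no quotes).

Token 1: literal('W'). Output: "W"
Token 2: literal('J'). Output: "WJ"
Token 3: backref(off=2, len=1). Copied 'W' from pos 0. Output: "WJW"
Token 4: backref(off=2, len=1). Copied 'J' from pos 1. Output: "WJWJ"
Token 5: backref(off=1, len=2) (overlapping!). Copied 'JJ' from pos 3. Output: "WJWJJJ"
Token 6: literal('Z'). Output: "WJWJJJZ"

Answer: WJWJJJZ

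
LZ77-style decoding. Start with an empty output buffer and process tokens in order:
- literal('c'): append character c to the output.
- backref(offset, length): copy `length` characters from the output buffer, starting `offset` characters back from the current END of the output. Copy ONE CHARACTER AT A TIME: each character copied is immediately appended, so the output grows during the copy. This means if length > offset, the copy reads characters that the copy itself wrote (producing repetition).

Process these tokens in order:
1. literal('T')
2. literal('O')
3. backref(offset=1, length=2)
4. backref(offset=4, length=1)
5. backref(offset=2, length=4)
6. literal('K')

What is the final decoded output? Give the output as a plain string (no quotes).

Token 1: literal('T'). Output: "T"
Token 2: literal('O'). Output: "TO"
Token 3: backref(off=1, len=2) (overlapping!). Copied 'OO' from pos 1. Output: "TOOO"
Token 4: backref(off=4, len=1). Copied 'T' from pos 0. Output: "TOOOT"
Token 5: backref(off=2, len=4) (overlapping!). Copied 'OTOT' from pos 3. Output: "TOOOTOTOT"
Token 6: literal('K'). Output: "TOOOTOTOTK"

Answer: TOOOTOTOTK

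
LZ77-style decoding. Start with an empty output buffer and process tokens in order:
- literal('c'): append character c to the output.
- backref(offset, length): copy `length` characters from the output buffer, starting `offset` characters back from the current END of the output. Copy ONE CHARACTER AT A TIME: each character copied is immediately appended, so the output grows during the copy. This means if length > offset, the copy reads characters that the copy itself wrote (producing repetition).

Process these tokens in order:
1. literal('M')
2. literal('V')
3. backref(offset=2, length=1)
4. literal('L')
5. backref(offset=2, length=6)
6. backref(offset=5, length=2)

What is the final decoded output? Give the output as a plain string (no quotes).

Token 1: literal('M'). Output: "M"
Token 2: literal('V'). Output: "MV"
Token 3: backref(off=2, len=1). Copied 'M' from pos 0. Output: "MVM"
Token 4: literal('L'). Output: "MVML"
Token 5: backref(off=2, len=6) (overlapping!). Copied 'MLMLML' from pos 2. Output: "MVMLMLMLML"
Token 6: backref(off=5, len=2). Copied 'LM' from pos 5. Output: "MVMLMLMLMLLM"

Answer: MVMLMLMLMLLM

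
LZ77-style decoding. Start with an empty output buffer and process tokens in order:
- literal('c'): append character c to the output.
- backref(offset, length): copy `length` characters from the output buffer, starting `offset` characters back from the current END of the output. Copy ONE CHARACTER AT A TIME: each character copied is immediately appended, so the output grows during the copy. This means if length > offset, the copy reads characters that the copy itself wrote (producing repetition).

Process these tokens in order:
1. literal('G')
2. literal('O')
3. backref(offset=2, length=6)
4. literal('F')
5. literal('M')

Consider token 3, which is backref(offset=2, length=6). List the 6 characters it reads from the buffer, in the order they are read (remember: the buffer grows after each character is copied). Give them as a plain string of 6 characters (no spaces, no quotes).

Token 1: literal('G'). Output: "G"
Token 2: literal('O'). Output: "GO"
Token 3: backref(off=2, len=6). Buffer before: "GO" (len 2)
  byte 1: read out[0]='G', append. Buffer now: "GOG"
  byte 2: read out[1]='O', append. Buffer now: "GOGO"
  byte 3: read out[2]='G', append. Buffer now: "GOGOG"
  byte 4: read out[3]='O', append. Buffer now: "GOGOGO"
  byte 5: read out[4]='G', append. Buffer now: "GOGOGOG"
  byte 6: read out[5]='O', append. Buffer now: "GOGOGOGO"

Answer: GOGOGO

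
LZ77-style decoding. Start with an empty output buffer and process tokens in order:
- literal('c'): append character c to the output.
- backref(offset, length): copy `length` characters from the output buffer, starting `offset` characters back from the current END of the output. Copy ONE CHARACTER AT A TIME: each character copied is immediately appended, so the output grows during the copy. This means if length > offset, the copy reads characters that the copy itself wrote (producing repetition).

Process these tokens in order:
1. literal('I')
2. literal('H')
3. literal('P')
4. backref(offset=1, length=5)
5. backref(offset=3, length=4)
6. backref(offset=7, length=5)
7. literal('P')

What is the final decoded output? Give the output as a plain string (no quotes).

Answer: IHPPPPPPPPPPPPPPPP

Derivation:
Token 1: literal('I'). Output: "I"
Token 2: literal('H'). Output: "IH"
Token 3: literal('P'). Output: "IHP"
Token 4: backref(off=1, len=5) (overlapping!). Copied 'PPPPP' from pos 2. Output: "IHPPPPPP"
Token 5: backref(off=3, len=4) (overlapping!). Copied 'PPPP' from pos 5. Output: "IHPPPPPPPPPP"
Token 6: backref(off=7, len=5). Copied 'PPPPP' from pos 5. Output: "IHPPPPPPPPPPPPPPP"
Token 7: literal('P'). Output: "IHPPPPPPPPPPPPPPPP"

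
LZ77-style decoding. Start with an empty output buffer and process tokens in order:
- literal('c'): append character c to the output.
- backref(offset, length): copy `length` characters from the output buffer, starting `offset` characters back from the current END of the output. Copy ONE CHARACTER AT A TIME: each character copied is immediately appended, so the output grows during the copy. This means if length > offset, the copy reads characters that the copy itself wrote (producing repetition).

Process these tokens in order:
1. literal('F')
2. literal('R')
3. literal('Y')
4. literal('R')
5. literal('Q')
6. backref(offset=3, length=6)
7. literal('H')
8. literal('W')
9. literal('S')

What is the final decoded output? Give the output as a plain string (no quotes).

Answer: FRYRQYRQYRQHWS

Derivation:
Token 1: literal('F'). Output: "F"
Token 2: literal('R'). Output: "FR"
Token 3: literal('Y'). Output: "FRY"
Token 4: literal('R'). Output: "FRYR"
Token 5: literal('Q'). Output: "FRYRQ"
Token 6: backref(off=3, len=6) (overlapping!). Copied 'YRQYRQ' from pos 2. Output: "FRYRQYRQYRQ"
Token 7: literal('H'). Output: "FRYRQYRQYRQH"
Token 8: literal('W'). Output: "FRYRQYRQYRQHW"
Token 9: literal('S'). Output: "FRYRQYRQYRQHWS"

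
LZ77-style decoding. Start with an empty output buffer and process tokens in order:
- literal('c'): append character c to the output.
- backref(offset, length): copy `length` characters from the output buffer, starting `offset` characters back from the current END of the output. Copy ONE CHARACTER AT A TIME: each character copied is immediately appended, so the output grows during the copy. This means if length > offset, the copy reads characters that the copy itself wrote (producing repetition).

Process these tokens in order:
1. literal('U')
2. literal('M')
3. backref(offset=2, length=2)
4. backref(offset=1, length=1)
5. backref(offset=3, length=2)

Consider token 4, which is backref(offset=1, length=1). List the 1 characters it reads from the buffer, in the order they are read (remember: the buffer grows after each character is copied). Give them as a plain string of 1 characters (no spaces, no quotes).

Answer: M

Derivation:
Token 1: literal('U'). Output: "U"
Token 2: literal('M'). Output: "UM"
Token 3: backref(off=2, len=2). Copied 'UM' from pos 0. Output: "UMUM"
Token 4: backref(off=1, len=1). Buffer before: "UMUM" (len 4)
  byte 1: read out[3]='M', append. Buffer now: "UMUMM"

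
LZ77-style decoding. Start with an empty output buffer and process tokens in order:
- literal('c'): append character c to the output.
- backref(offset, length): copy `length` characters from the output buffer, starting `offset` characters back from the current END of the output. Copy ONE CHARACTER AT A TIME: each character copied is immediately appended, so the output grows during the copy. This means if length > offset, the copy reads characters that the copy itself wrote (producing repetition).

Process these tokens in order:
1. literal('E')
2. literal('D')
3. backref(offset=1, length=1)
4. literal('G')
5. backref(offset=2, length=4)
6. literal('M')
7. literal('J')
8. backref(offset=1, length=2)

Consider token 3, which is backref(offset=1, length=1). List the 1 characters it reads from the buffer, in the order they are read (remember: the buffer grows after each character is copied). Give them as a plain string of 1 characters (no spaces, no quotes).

Token 1: literal('E'). Output: "E"
Token 2: literal('D'). Output: "ED"
Token 3: backref(off=1, len=1). Buffer before: "ED" (len 2)
  byte 1: read out[1]='D', append. Buffer now: "EDD"

Answer: D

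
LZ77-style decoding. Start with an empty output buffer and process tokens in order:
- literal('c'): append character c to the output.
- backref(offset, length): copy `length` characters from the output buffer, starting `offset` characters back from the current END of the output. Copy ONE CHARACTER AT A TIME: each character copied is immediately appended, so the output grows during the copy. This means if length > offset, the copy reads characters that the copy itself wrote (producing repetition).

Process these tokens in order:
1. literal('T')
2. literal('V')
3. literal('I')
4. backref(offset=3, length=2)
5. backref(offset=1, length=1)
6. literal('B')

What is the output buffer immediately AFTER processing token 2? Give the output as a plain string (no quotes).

Token 1: literal('T'). Output: "T"
Token 2: literal('V'). Output: "TV"

Answer: TV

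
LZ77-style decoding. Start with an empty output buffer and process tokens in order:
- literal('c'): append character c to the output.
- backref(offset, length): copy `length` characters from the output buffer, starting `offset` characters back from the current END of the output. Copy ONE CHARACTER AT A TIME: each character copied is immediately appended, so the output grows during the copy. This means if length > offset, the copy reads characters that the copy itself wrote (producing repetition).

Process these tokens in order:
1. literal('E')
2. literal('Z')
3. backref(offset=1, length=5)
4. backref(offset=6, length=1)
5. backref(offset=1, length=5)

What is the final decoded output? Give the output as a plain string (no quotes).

Token 1: literal('E'). Output: "E"
Token 2: literal('Z'). Output: "EZ"
Token 3: backref(off=1, len=5) (overlapping!). Copied 'ZZZZZ' from pos 1. Output: "EZZZZZZ"
Token 4: backref(off=6, len=1). Copied 'Z' from pos 1. Output: "EZZZZZZZ"
Token 5: backref(off=1, len=5) (overlapping!). Copied 'ZZZZZ' from pos 7. Output: "EZZZZZZZZZZZZ"

Answer: EZZZZZZZZZZZZ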